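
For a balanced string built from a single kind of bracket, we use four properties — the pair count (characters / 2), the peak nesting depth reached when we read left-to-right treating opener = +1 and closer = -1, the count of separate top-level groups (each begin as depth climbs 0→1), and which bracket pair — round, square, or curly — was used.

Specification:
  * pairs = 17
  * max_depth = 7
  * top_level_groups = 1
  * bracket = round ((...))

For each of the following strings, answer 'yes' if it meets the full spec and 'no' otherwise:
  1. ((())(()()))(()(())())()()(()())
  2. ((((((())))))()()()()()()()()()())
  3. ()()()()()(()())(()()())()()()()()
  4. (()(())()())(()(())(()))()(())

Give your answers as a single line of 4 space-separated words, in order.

String 1 '((())(()()))(()(())())()()(()())': depth seq [1 2 3 2 1 2 3 2 3 2 1 0 1 2 1 2 3 2 1 2 1 0 1 0 1 0 1 2 1 2 1 0]
  -> pairs=16 depth=3 groups=5 -> no
String 2 '((((((())))))()()()()()()()()()())': depth seq [1 2 3 4 5 6 7 6 5 4 3 2 1 2 1 2 1 2 1 2 1 2 1 2 1 2 1 2 1 2 1 2 1 0]
  -> pairs=17 depth=7 groups=1 -> yes
String 3 '()()()()()(()())(()()())()()()()()': depth seq [1 0 1 0 1 0 1 0 1 0 1 2 1 2 1 0 1 2 1 2 1 2 1 0 1 0 1 0 1 0 1 0 1 0]
  -> pairs=17 depth=2 groups=12 -> no
String 4 '(()(())()())(()(())(()))()(())': depth seq [1 2 1 2 3 2 1 2 1 2 1 0 1 2 1 2 3 2 1 2 3 2 1 0 1 0 1 2 1 0]
  -> pairs=15 depth=3 groups=4 -> no

Answer: no yes no no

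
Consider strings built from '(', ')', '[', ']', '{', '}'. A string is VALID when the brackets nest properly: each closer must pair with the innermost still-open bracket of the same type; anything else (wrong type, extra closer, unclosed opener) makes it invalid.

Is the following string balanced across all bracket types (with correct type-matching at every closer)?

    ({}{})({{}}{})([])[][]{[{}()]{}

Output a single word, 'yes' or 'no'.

Answer: no

Derivation:
pos 0: push '('; stack = (
pos 1: push '{'; stack = ({
pos 2: '}' matches '{'; pop; stack = (
pos 3: push '{'; stack = ({
pos 4: '}' matches '{'; pop; stack = (
pos 5: ')' matches '('; pop; stack = (empty)
pos 6: push '('; stack = (
pos 7: push '{'; stack = ({
pos 8: push '{'; stack = ({{
pos 9: '}' matches '{'; pop; stack = ({
pos 10: '}' matches '{'; pop; stack = (
pos 11: push '{'; stack = ({
pos 12: '}' matches '{'; pop; stack = (
pos 13: ')' matches '('; pop; stack = (empty)
pos 14: push '('; stack = (
pos 15: push '['; stack = ([
pos 16: ']' matches '['; pop; stack = (
pos 17: ')' matches '('; pop; stack = (empty)
pos 18: push '['; stack = [
pos 19: ']' matches '['; pop; stack = (empty)
pos 20: push '['; stack = [
pos 21: ']' matches '['; pop; stack = (empty)
pos 22: push '{'; stack = {
pos 23: push '['; stack = {[
pos 24: push '{'; stack = {[{
pos 25: '}' matches '{'; pop; stack = {[
pos 26: push '('; stack = {[(
pos 27: ')' matches '('; pop; stack = {[
pos 28: ']' matches '['; pop; stack = {
pos 29: push '{'; stack = {{
pos 30: '}' matches '{'; pop; stack = {
end: stack still non-empty ({) → INVALID
Verdict: unclosed openers at end: { → no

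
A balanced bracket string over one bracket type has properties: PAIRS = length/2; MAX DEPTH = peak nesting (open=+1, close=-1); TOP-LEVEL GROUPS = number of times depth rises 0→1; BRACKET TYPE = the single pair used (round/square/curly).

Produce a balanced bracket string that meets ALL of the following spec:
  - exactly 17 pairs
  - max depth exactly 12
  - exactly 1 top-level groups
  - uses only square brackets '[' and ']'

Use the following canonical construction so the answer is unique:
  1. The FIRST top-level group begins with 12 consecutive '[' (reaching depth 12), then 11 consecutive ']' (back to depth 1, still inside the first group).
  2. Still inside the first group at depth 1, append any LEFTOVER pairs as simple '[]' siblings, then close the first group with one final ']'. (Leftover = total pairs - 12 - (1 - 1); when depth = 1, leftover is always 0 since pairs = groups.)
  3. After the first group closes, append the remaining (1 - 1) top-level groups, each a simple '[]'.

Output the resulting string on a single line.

Answer: [[[[[[[[[[[[]]]]]]]]]]][][][][][]]

Derivation:
Spec: pairs=17 depth=12 groups=1
Leftover pairs = 17 - 12 - (1-1) = 5
First group: deep chain of depth 12 + 5 sibling pairs
Remaining 0 groups: simple '[]' each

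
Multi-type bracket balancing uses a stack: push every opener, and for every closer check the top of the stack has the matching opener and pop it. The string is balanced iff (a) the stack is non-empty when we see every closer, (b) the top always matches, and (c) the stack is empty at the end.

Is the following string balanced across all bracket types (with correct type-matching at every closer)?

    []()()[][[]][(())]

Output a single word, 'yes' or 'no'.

Answer: yes

Derivation:
pos 0: push '['; stack = [
pos 1: ']' matches '['; pop; stack = (empty)
pos 2: push '('; stack = (
pos 3: ')' matches '('; pop; stack = (empty)
pos 4: push '('; stack = (
pos 5: ')' matches '('; pop; stack = (empty)
pos 6: push '['; stack = [
pos 7: ']' matches '['; pop; stack = (empty)
pos 8: push '['; stack = [
pos 9: push '['; stack = [[
pos 10: ']' matches '['; pop; stack = [
pos 11: ']' matches '['; pop; stack = (empty)
pos 12: push '['; stack = [
pos 13: push '('; stack = [(
pos 14: push '('; stack = [((
pos 15: ')' matches '('; pop; stack = [(
pos 16: ')' matches '('; pop; stack = [
pos 17: ']' matches '['; pop; stack = (empty)
end: stack empty → VALID
Verdict: properly nested → yes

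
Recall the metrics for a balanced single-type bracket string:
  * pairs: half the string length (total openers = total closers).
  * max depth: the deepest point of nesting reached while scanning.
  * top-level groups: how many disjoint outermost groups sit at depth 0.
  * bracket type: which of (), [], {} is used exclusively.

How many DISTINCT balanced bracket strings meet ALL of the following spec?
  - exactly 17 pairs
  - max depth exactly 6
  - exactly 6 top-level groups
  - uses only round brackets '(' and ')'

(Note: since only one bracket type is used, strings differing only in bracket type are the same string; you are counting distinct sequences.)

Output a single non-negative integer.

Spec: pairs=17 depth=6 groups=6
Count(depth <= 6) = 4310280
Count(depth <= 5) = 3689364
Count(depth == 6) = 4310280 - 3689364 = 620916

Answer: 620916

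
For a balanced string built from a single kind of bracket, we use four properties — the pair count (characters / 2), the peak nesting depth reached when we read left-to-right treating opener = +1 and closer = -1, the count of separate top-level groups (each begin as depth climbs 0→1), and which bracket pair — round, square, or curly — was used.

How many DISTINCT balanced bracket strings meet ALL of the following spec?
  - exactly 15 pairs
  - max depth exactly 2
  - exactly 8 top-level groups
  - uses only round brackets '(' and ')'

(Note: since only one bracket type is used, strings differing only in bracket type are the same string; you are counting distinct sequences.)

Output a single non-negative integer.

Spec: pairs=15 depth=2 groups=8
Count(depth <= 2) = 3432
Count(depth <= 1) = 0
Count(depth == 2) = 3432 - 0 = 3432

Answer: 3432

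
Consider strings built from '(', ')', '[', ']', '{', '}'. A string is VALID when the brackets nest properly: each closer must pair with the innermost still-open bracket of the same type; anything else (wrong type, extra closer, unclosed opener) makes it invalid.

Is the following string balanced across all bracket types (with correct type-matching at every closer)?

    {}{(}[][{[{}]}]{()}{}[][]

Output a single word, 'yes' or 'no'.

pos 0: push '{'; stack = {
pos 1: '}' matches '{'; pop; stack = (empty)
pos 2: push '{'; stack = {
pos 3: push '('; stack = {(
pos 4: saw closer '}' but top of stack is '(' (expected ')') → INVALID
Verdict: type mismatch at position 4: '}' closes '(' → no

Answer: no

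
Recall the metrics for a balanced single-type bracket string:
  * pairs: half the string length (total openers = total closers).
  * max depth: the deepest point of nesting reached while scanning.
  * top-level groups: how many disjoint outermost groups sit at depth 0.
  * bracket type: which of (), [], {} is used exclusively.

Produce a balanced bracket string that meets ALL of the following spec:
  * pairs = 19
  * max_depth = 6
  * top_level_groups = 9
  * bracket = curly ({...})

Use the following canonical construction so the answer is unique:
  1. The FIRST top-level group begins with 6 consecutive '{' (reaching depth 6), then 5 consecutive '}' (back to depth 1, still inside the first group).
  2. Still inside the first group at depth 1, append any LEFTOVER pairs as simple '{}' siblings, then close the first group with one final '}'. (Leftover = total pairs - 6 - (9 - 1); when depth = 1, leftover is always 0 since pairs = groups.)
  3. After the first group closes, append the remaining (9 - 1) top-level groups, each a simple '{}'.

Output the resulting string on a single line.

Answer: {{{{{{}}}}}{}{}{}{}{}}{}{}{}{}{}{}{}{}

Derivation:
Spec: pairs=19 depth=6 groups=9
Leftover pairs = 19 - 6 - (9-1) = 5
First group: deep chain of depth 6 + 5 sibling pairs
Remaining 8 groups: simple '{}' each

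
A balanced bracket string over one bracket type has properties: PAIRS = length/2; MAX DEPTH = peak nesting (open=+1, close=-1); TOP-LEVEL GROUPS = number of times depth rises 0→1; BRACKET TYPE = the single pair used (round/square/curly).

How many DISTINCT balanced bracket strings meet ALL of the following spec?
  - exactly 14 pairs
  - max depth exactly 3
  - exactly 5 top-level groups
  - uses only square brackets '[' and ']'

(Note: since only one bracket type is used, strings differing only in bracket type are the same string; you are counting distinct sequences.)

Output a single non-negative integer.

Answer: 38805

Derivation:
Spec: pairs=14 depth=3 groups=5
Count(depth <= 3) = 39520
Count(depth <= 2) = 715
Count(depth == 3) = 39520 - 715 = 38805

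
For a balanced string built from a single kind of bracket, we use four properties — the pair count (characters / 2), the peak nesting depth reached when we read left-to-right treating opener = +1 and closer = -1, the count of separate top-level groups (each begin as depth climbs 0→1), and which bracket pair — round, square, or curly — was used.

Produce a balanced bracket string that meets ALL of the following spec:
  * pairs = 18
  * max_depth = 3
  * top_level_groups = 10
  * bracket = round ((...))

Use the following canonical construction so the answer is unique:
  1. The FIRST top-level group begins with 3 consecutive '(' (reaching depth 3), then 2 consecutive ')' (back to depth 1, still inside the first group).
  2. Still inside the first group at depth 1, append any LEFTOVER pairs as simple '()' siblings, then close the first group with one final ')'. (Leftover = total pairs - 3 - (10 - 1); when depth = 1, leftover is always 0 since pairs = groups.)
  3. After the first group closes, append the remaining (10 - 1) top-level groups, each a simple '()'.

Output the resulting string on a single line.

Spec: pairs=18 depth=3 groups=10
Leftover pairs = 18 - 3 - (10-1) = 6
First group: deep chain of depth 3 + 6 sibling pairs
Remaining 9 groups: simple '()' each

Answer: ((())()()()()()())()()()()()()()()()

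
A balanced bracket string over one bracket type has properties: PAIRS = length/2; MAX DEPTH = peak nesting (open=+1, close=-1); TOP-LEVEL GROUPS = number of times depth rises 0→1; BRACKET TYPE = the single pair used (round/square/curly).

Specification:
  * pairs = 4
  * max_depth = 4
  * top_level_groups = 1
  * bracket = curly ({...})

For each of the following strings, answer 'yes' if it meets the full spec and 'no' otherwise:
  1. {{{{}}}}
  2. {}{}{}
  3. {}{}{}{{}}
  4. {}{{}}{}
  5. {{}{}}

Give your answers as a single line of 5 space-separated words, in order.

Answer: yes no no no no

Derivation:
String 1 '{{{{}}}}': depth seq [1 2 3 4 3 2 1 0]
  -> pairs=4 depth=4 groups=1 -> yes
String 2 '{}{}{}': depth seq [1 0 1 0 1 0]
  -> pairs=3 depth=1 groups=3 -> no
String 3 '{}{}{}{{}}': depth seq [1 0 1 0 1 0 1 2 1 0]
  -> pairs=5 depth=2 groups=4 -> no
String 4 '{}{{}}{}': depth seq [1 0 1 2 1 0 1 0]
  -> pairs=4 depth=2 groups=3 -> no
String 5 '{{}{}}': depth seq [1 2 1 2 1 0]
  -> pairs=3 depth=2 groups=1 -> no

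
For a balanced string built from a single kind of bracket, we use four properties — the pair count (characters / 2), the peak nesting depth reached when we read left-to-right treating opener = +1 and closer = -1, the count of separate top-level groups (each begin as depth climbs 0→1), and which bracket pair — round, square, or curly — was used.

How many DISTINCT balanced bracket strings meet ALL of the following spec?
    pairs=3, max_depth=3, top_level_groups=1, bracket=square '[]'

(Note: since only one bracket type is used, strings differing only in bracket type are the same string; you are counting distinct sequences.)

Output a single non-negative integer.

Answer: 1

Derivation:
Spec: pairs=3 depth=3 groups=1
Count(depth <= 3) = 2
Count(depth <= 2) = 1
Count(depth == 3) = 2 - 1 = 1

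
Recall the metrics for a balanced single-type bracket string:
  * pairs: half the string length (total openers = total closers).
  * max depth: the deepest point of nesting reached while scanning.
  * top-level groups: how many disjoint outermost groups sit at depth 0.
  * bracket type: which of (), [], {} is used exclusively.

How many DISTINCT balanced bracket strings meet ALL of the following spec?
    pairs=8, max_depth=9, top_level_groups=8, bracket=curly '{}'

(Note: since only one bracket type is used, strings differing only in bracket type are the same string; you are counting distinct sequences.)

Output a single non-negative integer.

Spec: pairs=8 depth=9 groups=8
Count(depth <= 9) = 1
Count(depth <= 8) = 1
Count(depth == 9) = 1 - 1 = 0

Answer: 0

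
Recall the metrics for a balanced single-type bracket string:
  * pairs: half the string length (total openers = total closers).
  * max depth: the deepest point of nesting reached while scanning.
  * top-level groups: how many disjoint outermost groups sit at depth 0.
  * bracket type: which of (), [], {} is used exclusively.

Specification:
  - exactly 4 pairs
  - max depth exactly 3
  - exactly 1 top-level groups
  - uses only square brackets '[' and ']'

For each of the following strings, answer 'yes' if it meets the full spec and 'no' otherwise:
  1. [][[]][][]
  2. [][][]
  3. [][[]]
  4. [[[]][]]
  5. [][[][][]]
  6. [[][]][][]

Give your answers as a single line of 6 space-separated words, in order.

String 1 '[][[]][][]': depth seq [1 0 1 2 1 0 1 0 1 0]
  -> pairs=5 depth=2 groups=4 -> no
String 2 '[][][]': depth seq [1 0 1 0 1 0]
  -> pairs=3 depth=1 groups=3 -> no
String 3 '[][[]]': depth seq [1 0 1 2 1 0]
  -> pairs=3 depth=2 groups=2 -> no
String 4 '[[[]][]]': depth seq [1 2 3 2 1 2 1 0]
  -> pairs=4 depth=3 groups=1 -> yes
String 5 '[][[][][]]': depth seq [1 0 1 2 1 2 1 2 1 0]
  -> pairs=5 depth=2 groups=2 -> no
String 6 '[[][]][][]': depth seq [1 2 1 2 1 0 1 0 1 0]
  -> pairs=5 depth=2 groups=3 -> no

Answer: no no no yes no no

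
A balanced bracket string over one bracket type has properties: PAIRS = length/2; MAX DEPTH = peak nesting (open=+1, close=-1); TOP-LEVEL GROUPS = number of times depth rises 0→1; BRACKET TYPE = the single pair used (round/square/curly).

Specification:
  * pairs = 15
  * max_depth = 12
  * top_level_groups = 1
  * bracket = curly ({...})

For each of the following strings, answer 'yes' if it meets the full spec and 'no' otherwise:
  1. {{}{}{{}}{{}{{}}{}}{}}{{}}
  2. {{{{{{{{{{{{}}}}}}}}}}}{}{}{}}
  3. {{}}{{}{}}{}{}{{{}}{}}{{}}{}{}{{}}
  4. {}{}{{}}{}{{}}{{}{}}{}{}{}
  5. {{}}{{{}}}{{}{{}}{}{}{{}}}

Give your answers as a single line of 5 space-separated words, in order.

String 1 '{{}{}{{}}{{}{{}}{}}{}}{{}}': depth seq [1 2 1 2 1 2 3 2 1 2 3 2 3 4 3 2 3 2 1 2 1 0 1 2 1 0]
  -> pairs=13 depth=4 groups=2 -> no
String 2 '{{{{{{{{{{{{}}}}}}}}}}}{}{}{}}': depth seq [1 2 3 4 5 6 7 8 9 10 11 12 11 10 9 8 7 6 5 4 3 2 1 2 1 2 1 2 1 0]
  -> pairs=15 depth=12 groups=1 -> yes
String 3 '{{}}{{}{}}{}{}{{{}}{}}{{}}{}{}{{}}': depth seq [1 2 1 0 1 2 1 2 1 0 1 0 1 0 1 2 3 2 1 2 1 0 1 2 1 0 1 0 1 0 1 2 1 0]
  -> pairs=17 depth=3 groups=9 -> no
String 4 '{}{}{{}}{}{{}}{{}{}}{}{}{}': depth seq [1 0 1 0 1 2 1 0 1 0 1 2 1 0 1 2 1 2 1 0 1 0 1 0 1 0]
  -> pairs=13 depth=2 groups=9 -> no
String 5 '{{}}{{{}}}{{}{{}}{}{}{{}}}': depth seq [1 2 1 0 1 2 3 2 1 0 1 2 1 2 3 2 1 2 1 2 1 2 3 2 1 0]
  -> pairs=13 depth=3 groups=3 -> no

Answer: no yes no no no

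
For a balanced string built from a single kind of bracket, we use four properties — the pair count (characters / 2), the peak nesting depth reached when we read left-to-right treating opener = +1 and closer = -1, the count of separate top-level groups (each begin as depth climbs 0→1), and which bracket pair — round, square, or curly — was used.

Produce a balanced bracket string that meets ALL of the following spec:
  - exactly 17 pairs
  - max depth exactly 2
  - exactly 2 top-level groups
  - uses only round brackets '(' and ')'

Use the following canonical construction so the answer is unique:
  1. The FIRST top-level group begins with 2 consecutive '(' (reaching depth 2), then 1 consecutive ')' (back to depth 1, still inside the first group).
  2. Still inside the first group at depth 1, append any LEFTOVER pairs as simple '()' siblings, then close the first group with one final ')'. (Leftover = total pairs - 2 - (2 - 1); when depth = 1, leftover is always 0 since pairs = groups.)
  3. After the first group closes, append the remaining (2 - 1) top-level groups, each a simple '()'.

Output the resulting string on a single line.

Answer: (()()()()()()()()()()()()()()())()

Derivation:
Spec: pairs=17 depth=2 groups=2
Leftover pairs = 17 - 2 - (2-1) = 14
First group: deep chain of depth 2 + 14 sibling pairs
Remaining 1 groups: simple '()' each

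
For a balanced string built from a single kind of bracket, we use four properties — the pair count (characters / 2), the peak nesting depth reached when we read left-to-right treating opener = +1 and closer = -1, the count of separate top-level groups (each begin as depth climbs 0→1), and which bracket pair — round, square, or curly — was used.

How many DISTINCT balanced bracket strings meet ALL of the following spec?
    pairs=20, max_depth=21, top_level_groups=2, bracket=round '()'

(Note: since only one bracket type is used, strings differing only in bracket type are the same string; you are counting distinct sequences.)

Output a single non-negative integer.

Answer: 0

Derivation:
Spec: pairs=20 depth=21 groups=2
Count(depth <= 21) = 1767263190
Count(depth <= 20) = 1767263190
Count(depth == 21) = 1767263190 - 1767263190 = 0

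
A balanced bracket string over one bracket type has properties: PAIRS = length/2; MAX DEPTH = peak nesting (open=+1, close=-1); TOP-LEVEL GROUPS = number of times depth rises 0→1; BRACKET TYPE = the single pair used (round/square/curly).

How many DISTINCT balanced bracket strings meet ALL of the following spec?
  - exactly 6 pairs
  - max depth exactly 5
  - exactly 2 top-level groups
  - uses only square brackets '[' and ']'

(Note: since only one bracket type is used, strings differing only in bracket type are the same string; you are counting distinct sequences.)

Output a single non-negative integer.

Spec: pairs=6 depth=5 groups=2
Count(depth <= 5) = 42
Count(depth <= 4) = 40
Count(depth == 5) = 42 - 40 = 2

Answer: 2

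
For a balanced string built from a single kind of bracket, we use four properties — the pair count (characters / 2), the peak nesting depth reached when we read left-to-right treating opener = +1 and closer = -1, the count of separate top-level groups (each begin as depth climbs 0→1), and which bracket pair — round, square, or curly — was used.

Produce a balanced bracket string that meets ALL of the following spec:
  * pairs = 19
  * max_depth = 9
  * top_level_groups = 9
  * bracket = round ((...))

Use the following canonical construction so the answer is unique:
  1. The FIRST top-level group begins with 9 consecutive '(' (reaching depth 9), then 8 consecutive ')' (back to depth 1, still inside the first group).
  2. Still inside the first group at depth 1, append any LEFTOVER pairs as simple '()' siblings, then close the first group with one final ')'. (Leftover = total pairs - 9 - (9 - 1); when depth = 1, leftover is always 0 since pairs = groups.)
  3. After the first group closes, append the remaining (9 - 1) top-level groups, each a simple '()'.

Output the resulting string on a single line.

Spec: pairs=19 depth=9 groups=9
Leftover pairs = 19 - 9 - (9-1) = 2
First group: deep chain of depth 9 + 2 sibling pairs
Remaining 8 groups: simple '()' each

Answer: ((((((((())))))))()())()()()()()()()()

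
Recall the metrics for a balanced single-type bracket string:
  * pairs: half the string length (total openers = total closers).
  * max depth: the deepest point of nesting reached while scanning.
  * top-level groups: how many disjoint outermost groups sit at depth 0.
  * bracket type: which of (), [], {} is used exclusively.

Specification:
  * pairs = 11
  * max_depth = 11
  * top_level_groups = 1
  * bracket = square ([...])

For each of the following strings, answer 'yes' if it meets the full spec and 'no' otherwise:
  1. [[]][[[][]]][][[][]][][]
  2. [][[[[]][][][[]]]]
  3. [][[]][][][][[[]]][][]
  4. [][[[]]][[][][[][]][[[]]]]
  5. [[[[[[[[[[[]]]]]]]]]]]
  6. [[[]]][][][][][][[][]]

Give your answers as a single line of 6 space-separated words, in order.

String 1 '[[]][[[][]]][][[][]][][]': depth seq [1 2 1 0 1 2 3 2 3 2 1 0 1 0 1 2 1 2 1 0 1 0 1 0]
  -> pairs=12 depth=3 groups=6 -> no
String 2 '[][[[[]][][][[]]]]': depth seq [1 0 1 2 3 4 3 2 3 2 3 2 3 4 3 2 1 0]
  -> pairs=9 depth=4 groups=2 -> no
String 3 '[][[]][][][][[[]]][][]': depth seq [1 0 1 2 1 0 1 0 1 0 1 0 1 2 3 2 1 0 1 0 1 0]
  -> pairs=11 depth=3 groups=8 -> no
String 4 '[][[[]]][[][][[][]][[[]]]]': depth seq [1 0 1 2 3 2 1 0 1 2 1 2 1 2 3 2 3 2 1 2 3 4 3 2 1 0]
  -> pairs=13 depth=4 groups=3 -> no
String 5 '[[[[[[[[[[[]]]]]]]]]]]': depth seq [1 2 3 4 5 6 7 8 9 10 11 10 9 8 7 6 5 4 3 2 1 0]
  -> pairs=11 depth=11 groups=1 -> yes
String 6 '[[[]]][][][][][][[][]]': depth seq [1 2 3 2 1 0 1 0 1 0 1 0 1 0 1 0 1 2 1 2 1 0]
  -> pairs=11 depth=3 groups=7 -> no

Answer: no no no no yes no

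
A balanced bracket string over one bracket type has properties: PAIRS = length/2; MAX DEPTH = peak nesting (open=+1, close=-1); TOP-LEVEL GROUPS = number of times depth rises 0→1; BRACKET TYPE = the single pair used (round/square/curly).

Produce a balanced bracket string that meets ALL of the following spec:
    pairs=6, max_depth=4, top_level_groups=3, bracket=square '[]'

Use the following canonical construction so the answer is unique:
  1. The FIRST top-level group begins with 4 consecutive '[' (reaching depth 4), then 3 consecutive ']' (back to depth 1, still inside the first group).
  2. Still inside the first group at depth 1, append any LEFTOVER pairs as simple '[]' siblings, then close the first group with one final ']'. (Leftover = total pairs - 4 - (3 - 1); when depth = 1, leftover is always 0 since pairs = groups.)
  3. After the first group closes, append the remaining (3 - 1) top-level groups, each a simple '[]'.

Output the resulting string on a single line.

Spec: pairs=6 depth=4 groups=3
Leftover pairs = 6 - 4 - (3-1) = 0
First group: deep chain of depth 4 + 0 sibling pairs
Remaining 2 groups: simple '[]' each

Answer: [[[[]]]][][]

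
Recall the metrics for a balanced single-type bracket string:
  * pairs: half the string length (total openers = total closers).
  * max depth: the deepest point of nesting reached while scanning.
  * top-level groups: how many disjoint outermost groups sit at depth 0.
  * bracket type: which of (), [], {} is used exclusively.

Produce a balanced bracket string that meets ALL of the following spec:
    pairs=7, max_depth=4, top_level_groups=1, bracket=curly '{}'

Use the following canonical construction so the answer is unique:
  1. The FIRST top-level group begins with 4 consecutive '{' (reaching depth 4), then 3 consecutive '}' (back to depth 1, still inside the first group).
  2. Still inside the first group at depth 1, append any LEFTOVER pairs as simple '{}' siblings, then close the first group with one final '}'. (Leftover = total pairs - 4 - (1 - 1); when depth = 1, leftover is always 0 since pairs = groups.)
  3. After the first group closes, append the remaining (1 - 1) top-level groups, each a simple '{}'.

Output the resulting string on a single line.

Spec: pairs=7 depth=4 groups=1
Leftover pairs = 7 - 4 - (1-1) = 3
First group: deep chain of depth 4 + 3 sibling pairs
Remaining 0 groups: simple '{}' each

Answer: {{{{}}}{}{}{}}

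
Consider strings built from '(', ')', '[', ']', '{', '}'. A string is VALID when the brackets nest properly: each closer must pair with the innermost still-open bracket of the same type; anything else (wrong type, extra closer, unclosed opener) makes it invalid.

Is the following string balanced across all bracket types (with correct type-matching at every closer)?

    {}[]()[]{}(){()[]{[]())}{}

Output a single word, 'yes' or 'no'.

pos 0: push '{'; stack = {
pos 1: '}' matches '{'; pop; stack = (empty)
pos 2: push '['; stack = [
pos 3: ']' matches '['; pop; stack = (empty)
pos 4: push '('; stack = (
pos 5: ')' matches '('; pop; stack = (empty)
pos 6: push '['; stack = [
pos 7: ']' matches '['; pop; stack = (empty)
pos 8: push '{'; stack = {
pos 9: '}' matches '{'; pop; stack = (empty)
pos 10: push '('; stack = (
pos 11: ')' matches '('; pop; stack = (empty)
pos 12: push '{'; stack = {
pos 13: push '('; stack = {(
pos 14: ')' matches '('; pop; stack = {
pos 15: push '['; stack = {[
pos 16: ']' matches '['; pop; stack = {
pos 17: push '{'; stack = {{
pos 18: push '['; stack = {{[
pos 19: ']' matches '['; pop; stack = {{
pos 20: push '('; stack = {{(
pos 21: ')' matches '('; pop; stack = {{
pos 22: saw closer ')' but top of stack is '{' (expected '}') → INVALID
Verdict: type mismatch at position 22: ')' closes '{' → no

Answer: no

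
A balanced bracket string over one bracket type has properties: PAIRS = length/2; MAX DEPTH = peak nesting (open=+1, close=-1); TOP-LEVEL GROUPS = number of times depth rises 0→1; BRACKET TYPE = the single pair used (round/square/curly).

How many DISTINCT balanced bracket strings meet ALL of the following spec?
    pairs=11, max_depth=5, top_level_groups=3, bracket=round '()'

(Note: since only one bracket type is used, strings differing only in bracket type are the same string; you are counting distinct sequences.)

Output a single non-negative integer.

Spec: pairs=11 depth=5 groups=3
Count(depth <= 5) = 10350
Count(depth <= 4) = 7194
Count(depth == 5) = 10350 - 7194 = 3156

Answer: 3156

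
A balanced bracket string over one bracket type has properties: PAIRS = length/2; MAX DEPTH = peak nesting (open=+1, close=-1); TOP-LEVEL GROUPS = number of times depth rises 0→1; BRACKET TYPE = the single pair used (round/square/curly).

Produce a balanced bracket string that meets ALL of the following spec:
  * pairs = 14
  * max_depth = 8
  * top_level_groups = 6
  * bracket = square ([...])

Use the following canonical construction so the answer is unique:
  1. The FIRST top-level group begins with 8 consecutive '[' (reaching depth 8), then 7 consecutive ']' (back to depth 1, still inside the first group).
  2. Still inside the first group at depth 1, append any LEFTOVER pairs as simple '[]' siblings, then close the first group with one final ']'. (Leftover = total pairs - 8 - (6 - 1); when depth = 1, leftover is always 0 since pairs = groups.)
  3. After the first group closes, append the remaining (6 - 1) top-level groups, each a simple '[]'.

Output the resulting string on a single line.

Answer: [[[[[[[[]]]]]]][]][][][][][]

Derivation:
Spec: pairs=14 depth=8 groups=6
Leftover pairs = 14 - 8 - (6-1) = 1
First group: deep chain of depth 8 + 1 sibling pairs
Remaining 5 groups: simple '[]' each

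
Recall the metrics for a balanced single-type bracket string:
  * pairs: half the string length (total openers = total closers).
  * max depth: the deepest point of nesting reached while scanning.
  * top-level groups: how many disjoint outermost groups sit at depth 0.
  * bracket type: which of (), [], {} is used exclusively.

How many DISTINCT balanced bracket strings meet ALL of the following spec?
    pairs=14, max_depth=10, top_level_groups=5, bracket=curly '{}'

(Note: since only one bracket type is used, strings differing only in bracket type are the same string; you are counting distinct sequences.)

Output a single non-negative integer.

Answer: 5

Derivation:
Spec: pairs=14 depth=10 groups=5
Count(depth <= 10) = 177650
Count(depth <= 9) = 177645
Count(depth == 10) = 177650 - 177645 = 5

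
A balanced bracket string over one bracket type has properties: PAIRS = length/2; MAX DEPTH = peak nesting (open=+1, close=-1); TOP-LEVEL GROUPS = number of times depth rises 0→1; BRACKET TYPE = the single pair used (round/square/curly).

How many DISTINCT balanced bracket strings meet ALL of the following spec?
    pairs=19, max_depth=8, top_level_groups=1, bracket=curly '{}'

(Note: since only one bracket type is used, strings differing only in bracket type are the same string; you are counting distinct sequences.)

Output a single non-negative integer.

Answer: 90420110

Derivation:
Spec: pairs=19 depth=8 groups=1
Count(depth <= 8) = 381478030
Count(depth <= 7) = 291057920
Count(depth == 8) = 381478030 - 291057920 = 90420110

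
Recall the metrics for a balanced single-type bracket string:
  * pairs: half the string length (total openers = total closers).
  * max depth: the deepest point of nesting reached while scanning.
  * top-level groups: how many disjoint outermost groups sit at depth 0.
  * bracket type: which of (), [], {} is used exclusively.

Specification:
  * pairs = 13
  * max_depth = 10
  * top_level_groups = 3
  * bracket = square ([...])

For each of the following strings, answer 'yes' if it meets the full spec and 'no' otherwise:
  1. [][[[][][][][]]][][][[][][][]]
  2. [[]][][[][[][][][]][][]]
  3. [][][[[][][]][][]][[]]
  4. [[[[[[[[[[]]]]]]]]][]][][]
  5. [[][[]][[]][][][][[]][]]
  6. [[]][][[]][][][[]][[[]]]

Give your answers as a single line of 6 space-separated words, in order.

Answer: no no no yes no no

Derivation:
String 1 '[][[[][][][][]]][][][[][][][]]': depth seq [1 0 1 2 3 2 3 2 3 2 3 2 3 2 1 0 1 0 1 0 1 2 1 2 1 2 1 2 1 0]
  -> pairs=15 depth=3 groups=5 -> no
String 2 '[[]][][[][[][][][]][][]]': depth seq [1 2 1 0 1 0 1 2 1 2 3 2 3 2 3 2 3 2 1 2 1 2 1 0]
  -> pairs=12 depth=3 groups=3 -> no
String 3 '[][][[[][][]][][]][[]]': depth seq [1 0 1 0 1 2 3 2 3 2 3 2 1 2 1 2 1 0 1 2 1 0]
  -> pairs=11 depth=3 groups=4 -> no
String 4 '[[[[[[[[[[]]]]]]]]][]][][]': depth seq [1 2 3 4 5 6 7 8 9 10 9 8 7 6 5 4 3 2 1 2 1 0 1 0 1 0]
  -> pairs=13 depth=10 groups=3 -> yes
String 5 '[[][[]][[]][][][][[]][]]': depth seq [1 2 1 2 3 2 1 2 3 2 1 2 1 2 1 2 1 2 3 2 1 2 1 0]
  -> pairs=12 depth=3 groups=1 -> no
String 6 '[[]][][[]][][][[]][[[]]]': depth seq [1 2 1 0 1 0 1 2 1 0 1 0 1 0 1 2 1 0 1 2 3 2 1 0]
  -> pairs=12 depth=3 groups=7 -> no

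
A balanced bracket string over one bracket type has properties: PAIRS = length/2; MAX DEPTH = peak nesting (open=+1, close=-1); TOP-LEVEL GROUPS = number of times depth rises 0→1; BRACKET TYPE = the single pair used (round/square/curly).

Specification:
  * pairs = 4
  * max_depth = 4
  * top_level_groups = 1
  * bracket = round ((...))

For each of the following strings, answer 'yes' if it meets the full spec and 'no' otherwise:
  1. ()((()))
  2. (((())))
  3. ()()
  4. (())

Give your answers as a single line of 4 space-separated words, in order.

Answer: no yes no no

Derivation:
String 1 '()((()))': depth seq [1 0 1 2 3 2 1 0]
  -> pairs=4 depth=3 groups=2 -> no
String 2 '(((())))': depth seq [1 2 3 4 3 2 1 0]
  -> pairs=4 depth=4 groups=1 -> yes
String 3 '()()': depth seq [1 0 1 0]
  -> pairs=2 depth=1 groups=2 -> no
String 4 '(())': depth seq [1 2 1 0]
  -> pairs=2 depth=2 groups=1 -> no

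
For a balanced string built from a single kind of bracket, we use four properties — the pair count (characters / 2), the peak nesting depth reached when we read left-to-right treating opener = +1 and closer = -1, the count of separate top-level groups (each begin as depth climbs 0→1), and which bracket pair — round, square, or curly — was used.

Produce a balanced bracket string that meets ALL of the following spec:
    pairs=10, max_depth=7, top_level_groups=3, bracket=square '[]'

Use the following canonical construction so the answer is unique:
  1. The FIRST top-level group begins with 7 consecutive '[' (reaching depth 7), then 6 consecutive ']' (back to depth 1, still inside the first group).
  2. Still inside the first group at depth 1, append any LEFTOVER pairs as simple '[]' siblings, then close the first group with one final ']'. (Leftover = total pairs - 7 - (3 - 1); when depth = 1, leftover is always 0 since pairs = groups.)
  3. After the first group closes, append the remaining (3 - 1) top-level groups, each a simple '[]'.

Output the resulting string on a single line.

Answer: [[[[[[[]]]]]][]][][]

Derivation:
Spec: pairs=10 depth=7 groups=3
Leftover pairs = 10 - 7 - (3-1) = 1
First group: deep chain of depth 7 + 1 sibling pairs
Remaining 2 groups: simple '[]' each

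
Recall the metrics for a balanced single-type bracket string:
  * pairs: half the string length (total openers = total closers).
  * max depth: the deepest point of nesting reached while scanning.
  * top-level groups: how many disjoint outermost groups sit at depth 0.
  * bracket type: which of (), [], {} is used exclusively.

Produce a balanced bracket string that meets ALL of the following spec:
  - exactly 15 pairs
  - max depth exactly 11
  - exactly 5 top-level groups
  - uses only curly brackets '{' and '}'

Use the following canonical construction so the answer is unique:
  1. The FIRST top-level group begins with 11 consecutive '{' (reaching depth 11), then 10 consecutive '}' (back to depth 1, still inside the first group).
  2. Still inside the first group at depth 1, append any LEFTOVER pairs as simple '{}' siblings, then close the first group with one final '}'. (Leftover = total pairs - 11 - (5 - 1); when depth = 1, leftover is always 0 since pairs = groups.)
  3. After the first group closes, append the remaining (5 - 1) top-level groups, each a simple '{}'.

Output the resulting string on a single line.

Spec: pairs=15 depth=11 groups=5
Leftover pairs = 15 - 11 - (5-1) = 0
First group: deep chain of depth 11 + 0 sibling pairs
Remaining 4 groups: simple '{}' each

Answer: {{{{{{{{{{{}}}}}}}}}}}{}{}{}{}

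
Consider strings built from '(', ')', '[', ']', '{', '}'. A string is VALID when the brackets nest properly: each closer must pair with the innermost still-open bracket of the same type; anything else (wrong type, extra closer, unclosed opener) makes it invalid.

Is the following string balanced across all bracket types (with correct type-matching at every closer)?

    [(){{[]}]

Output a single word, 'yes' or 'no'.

Answer: no

Derivation:
pos 0: push '['; stack = [
pos 1: push '('; stack = [(
pos 2: ')' matches '('; pop; stack = [
pos 3: push '{'; stack = [{
pos 4: push '{'; stack = [{{
pos 5: push '['; stack = [{{[
pos 6: ']' matches '['; pop; stack = [{{
pos 7: '}' matches '{'; pop; stack = [{
pos 8: saw closer ']' but top of stack is '{' (expected '}') → INVALID
Verdict: type mismatch at position 8: ']' closes '{' → no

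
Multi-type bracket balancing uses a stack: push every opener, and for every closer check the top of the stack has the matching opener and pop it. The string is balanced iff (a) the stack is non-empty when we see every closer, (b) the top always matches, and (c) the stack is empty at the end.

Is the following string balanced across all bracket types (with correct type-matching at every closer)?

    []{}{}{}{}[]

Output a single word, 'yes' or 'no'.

pos 0: push '['; stack = [
pos 1: ']' matches '['; pop; stack = (empty)
pos 2: push '{'; stack = {
pos 3: '}' matches '{'; pop; stack = (empty)
pos 4: push '{'; stack = {
pos 5: '}' matches '{'; pop; stack = (empty)
pos 6: push '{'; stack = {
pos 7: '}' matches '{'; pop; stack = (empty)
pos 8: push '{'; stack = {
pos 9: '}' matches '{'; pop; stack = (empty)
pos 10: push '['; stack = [
pos 11: ']' matches '['; pop; stack = (empty)
end: stack empty → VALID
Verdict: properly nested → yes

Answer: yes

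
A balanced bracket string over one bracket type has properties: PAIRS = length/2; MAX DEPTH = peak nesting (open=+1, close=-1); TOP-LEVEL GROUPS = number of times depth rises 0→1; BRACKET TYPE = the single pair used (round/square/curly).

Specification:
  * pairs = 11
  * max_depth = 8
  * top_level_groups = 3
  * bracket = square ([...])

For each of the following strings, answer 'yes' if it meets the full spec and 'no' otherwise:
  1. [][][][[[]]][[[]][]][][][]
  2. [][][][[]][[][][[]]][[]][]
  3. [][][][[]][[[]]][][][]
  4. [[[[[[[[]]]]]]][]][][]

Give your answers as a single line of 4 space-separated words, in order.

Answer: no no no yes

Derivation:
String 1 '[][][][[[]]][[[]][]][][][]': depth seq [1 0 1 0 1 0 1 2 3 2 1 0 1 2 3 2 1 2 1 0 1 0 1 0 1 0]
  -> pairs=13 depth=3 groups=8 -> no
String 2 '[][][][[]][[][][[]]][[]][]': depth seq [1 0 1 0 1 0 1 2 1 0 1 2 1 2 1 2 3 2 1 0 1 2 1 0 1 0]
  -> pairs=13 depth=3 groups=7 -> no
String 3 '[][][][[]][[[]]][][][]': depth seq [1 0 1 0 1 0 1 2 1 0 1 2 3 2 1 0 1 0 1 0 1 0]
  -> pairs=11 depth=3 groups=8 -> no
String 4 '[[[[[[[[]]]]]]][]][][]': depth seq [1 2 3 4 5 6 7 8 7 6 5 4 3 2 1 2 1 0 1 0 1 0]
  -> pairs=11 depth=8 groups=3 -> yes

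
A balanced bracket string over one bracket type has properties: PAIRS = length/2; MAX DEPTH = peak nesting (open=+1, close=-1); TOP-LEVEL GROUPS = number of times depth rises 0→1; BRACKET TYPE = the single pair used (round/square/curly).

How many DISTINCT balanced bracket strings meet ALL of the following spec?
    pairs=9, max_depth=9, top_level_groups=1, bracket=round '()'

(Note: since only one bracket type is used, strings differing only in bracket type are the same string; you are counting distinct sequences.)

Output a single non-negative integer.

Spec: pairs=9 depth=9 groups=1
Count(depth <= 9) = 1430
Count(depth <= 8) = 1429
Count(depth == 9) = 1430 - 1429 = 1

Answer: 1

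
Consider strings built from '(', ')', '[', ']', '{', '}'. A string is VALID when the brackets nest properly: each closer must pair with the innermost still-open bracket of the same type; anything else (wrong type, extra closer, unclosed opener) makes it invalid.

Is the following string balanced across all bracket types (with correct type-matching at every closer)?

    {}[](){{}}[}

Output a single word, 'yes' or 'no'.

pos 0: push '{'; stack = {
pos 1: '}' matches '{'; pop; stack = (empty)
pos 2: push '['; stack = [
pos 3: ']' matches '['; pop; stack = (empty)
pos 4: push '('; stack = (
pos 5: ')' matches '('; pop; stack = (empty)
pos 6: push '{'; stack = {
pos 7: push '{'; stack = {{
pos 8: '}' matches '{'; pop; stack = {
pos 9: '}' matches '{'; pop; stack = (empty)
pos 10: push '['; stack = [
pos 11: saw closer '}' but top of stack is '[' (expected ']') → INVALID
Verdict: type mismatch at position 11: '}' closes '[' → no

Answer: no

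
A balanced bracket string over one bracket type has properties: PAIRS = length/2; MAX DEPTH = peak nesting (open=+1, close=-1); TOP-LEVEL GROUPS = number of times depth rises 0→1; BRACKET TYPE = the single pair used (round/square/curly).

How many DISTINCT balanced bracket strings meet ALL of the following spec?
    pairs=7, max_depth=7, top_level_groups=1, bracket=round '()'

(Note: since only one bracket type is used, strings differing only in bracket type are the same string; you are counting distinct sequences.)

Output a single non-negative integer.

Spec: pairs=7 depth=7 groups=1
Count(depth <= 7) = 132
Count(depth <= 6) = 131
Count(depth == 7) = 132 - 131 = 1

Answer: 1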